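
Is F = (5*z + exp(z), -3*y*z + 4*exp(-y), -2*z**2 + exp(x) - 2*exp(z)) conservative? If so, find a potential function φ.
No, ∇×F = (3*y, -exp(x) + exp(z) + 5, 0) ≠ 0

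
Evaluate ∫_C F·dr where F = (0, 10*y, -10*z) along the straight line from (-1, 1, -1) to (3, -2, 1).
15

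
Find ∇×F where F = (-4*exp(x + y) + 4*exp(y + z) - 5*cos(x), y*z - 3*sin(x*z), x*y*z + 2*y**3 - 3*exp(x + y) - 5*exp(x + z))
(x*z + 3*x*cos(x*z) + 6*y**2 - y - 3*exp(x + y), -y*z + 3*exp(x + y) + 5*exp(x + z) + 4*exp(y + z), -3*z*cos(x*z) + 4*exp(x + y) - 4*exp(y + z))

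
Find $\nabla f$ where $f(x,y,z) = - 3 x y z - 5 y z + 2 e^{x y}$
(y*(-3*z + 2*exp(x*y)), -3*x*z + 2*x*exp(x*y) - 5*z, y*(-3*x - 5))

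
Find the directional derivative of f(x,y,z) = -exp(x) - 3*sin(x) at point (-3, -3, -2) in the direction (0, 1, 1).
0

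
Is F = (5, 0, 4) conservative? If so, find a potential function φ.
Yes, F is conservative. φ = 5*x + 4*z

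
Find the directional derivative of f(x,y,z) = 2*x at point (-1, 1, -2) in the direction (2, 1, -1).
2*sqrt(6)/3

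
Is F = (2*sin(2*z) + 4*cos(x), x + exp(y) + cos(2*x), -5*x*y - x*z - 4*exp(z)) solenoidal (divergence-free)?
No, ∇·F = -x + exp(y) - 4*exp(z) - 4*sin(x)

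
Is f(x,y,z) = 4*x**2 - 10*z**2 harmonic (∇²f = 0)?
No, ∇²f = -12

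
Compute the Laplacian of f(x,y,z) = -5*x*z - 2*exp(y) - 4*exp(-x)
-2*exp(y) - 4*exp(-x)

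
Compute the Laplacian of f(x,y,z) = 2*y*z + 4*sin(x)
-4*sin(x)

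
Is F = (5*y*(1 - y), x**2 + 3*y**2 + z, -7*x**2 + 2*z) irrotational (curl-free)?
No, ∇×F = (-1, 14*x, 2*x + 10*y - 5)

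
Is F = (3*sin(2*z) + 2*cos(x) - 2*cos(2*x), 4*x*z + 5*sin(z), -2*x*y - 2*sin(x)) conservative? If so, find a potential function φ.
No, ∇×F = (-6*x - 5*cos(z), 2*y + 2*cos(x) + 6*cos(2*z), 4*z) ≠ 0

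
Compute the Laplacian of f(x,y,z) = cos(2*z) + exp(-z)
-4*cos(2*z) + exp(-z)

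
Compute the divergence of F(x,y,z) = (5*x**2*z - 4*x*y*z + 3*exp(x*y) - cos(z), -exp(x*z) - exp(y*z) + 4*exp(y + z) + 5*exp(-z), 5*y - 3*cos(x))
10*x*z - 4*y*z + 3*y*exp(x*y) - z*exp(y*z) + 4*exp(y + z)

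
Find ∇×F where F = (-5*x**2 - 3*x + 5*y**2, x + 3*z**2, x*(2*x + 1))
(-6*z, -4*x - 1, 1 - 10*y)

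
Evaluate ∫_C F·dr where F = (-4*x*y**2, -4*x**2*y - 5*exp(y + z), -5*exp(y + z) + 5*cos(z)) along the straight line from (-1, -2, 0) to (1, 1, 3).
-5*exp(4) + 5*exp(-2) + 5*sin(3) + 6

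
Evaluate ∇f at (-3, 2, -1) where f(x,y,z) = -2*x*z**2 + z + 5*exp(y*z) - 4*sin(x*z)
(4*cos(3) - 2, -5*exp(-2), 12*cos(3) - 11 + 10*exp(-2))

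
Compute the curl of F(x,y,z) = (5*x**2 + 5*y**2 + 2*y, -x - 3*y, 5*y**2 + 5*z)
(10*y, 0, -10*y - 3)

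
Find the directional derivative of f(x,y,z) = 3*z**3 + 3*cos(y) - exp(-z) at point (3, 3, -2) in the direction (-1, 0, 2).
2*sqrt(5)*(exp(2) + 36)/5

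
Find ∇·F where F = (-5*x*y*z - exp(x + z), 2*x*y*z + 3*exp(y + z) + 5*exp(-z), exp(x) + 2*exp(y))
2*x*z - 5*y*z - exp(x + z) + 3*exp(y + z)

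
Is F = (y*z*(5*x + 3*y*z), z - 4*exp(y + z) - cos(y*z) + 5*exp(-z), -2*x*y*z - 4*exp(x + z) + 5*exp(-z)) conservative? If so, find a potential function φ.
No, ∇×F = (-2*x*z - y*sin(y*z) + 4*exp(y + z) - 1 + 5*exp(-z), 5*x*y + 6*y**2*z + 2*y*z + 4*exp(x + z), z*(-5*x - 6*y*z)) ≠ 0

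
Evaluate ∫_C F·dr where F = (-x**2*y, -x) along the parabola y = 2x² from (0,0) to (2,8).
-352/15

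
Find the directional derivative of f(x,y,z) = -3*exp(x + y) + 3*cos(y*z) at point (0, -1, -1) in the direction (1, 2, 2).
-3*exp(-1) + 4*sin(1)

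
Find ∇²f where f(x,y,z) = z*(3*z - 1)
6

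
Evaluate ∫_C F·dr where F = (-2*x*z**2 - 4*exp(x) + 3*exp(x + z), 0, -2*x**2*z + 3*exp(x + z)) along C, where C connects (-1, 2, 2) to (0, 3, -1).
(7 - 3*exp(2))*exp(-1)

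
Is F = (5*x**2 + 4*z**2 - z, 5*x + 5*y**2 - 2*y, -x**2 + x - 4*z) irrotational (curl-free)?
No, ∇×F = (0, 2*x + 8*z - 2, 5)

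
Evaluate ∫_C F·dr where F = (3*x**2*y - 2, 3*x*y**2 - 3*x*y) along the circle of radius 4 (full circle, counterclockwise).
0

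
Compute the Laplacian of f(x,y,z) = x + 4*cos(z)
-4*cos(z)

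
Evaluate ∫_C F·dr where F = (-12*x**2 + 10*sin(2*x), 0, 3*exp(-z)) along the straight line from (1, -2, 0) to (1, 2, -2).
3 - 3*exp(2)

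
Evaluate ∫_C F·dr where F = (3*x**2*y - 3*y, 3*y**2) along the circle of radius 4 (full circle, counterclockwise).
-144*pi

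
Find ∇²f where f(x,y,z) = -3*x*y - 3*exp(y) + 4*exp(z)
-3*exp(y) + 4*exp(z)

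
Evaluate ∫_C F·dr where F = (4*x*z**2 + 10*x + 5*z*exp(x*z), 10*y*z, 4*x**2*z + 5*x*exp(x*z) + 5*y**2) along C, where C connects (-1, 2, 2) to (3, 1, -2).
-5*exp(-2) + 5*exp(-6) + 54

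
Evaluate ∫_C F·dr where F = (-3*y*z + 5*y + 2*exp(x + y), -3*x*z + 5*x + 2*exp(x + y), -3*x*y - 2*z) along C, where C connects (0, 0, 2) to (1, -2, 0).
-8 + 2*exp(-1)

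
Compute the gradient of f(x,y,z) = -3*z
(0, 0, -3)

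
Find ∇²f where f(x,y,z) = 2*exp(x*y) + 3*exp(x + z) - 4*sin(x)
2*x**2*exp(x*y) + 2*y**2*exp(x*y) + 6*exp(x + z) + 4*sin(x)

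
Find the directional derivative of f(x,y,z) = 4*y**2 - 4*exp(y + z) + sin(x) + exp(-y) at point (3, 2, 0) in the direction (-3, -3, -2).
sqrt(22)*(-48*exp(2) + 3 - 3*exp(2)*cos(3) + 20*exp(4))*exp(-2)/22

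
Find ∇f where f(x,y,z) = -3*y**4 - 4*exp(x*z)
(-4*z*exp(x*z), -12*y**3, -4*x*exp(x*z))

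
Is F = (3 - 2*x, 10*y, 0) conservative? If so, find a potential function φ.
Yes, F is conservative. φ = -x**2 + 3*x + 5*y**2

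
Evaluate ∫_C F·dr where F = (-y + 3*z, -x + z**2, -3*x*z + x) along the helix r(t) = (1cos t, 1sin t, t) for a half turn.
6 - 5*pi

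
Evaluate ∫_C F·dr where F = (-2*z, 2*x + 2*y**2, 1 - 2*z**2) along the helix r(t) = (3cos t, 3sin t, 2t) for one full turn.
-128*pi**3/3 - 2*pi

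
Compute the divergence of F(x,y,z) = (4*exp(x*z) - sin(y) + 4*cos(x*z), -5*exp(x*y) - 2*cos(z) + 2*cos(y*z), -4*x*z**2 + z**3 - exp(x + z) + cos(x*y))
-8*x*z - 5*x*exp(x*y) + 3*z**2 + 4*z*exp(x*z) - 4*z*sin(x*z) - 2*z*sin(y*z) - exp(x + z)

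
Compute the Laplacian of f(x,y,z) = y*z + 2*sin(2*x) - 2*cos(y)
-8*sin(2*x) + 2*cos(y)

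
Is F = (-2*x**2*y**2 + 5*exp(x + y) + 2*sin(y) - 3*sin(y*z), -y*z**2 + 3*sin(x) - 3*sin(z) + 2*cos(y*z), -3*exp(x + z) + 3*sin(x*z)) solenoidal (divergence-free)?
No, ∇·F = -4*x*y**2 + 3*x*cos(x*z) - z**2 - 2*z*sin(y*z) + 5*exp(x + y) - 3*exp(x + z)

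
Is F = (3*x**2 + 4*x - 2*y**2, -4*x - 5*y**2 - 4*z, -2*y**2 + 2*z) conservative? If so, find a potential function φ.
No, ∇×F = (4 - 4*y, 0, 4*y - 4) ≠ 0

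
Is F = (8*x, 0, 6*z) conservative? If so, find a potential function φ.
Yes, F is conservative. φ = 4*x**2 + 3*z**2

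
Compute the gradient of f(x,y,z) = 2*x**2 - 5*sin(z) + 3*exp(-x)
(4*x - 3*exp(-x), 0, -5*cos(z))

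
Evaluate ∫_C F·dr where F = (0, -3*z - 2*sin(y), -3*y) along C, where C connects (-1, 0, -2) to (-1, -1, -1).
-5 + 2*cos(1)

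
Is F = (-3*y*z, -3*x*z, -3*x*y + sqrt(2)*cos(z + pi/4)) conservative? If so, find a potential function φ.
Yes, F is conservative. φ = -3*x*y*z + sqrt(2)*sin(z + pi/4)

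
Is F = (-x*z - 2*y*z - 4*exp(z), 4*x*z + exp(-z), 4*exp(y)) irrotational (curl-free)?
No, ∇×F = (-4*x + 4*exp(y) + exp(-z), -x - 2*y - 4*exp(z), 6*z)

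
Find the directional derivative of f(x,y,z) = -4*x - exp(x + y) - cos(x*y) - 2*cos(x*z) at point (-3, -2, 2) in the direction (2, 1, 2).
-8/3 - exp(-5) - sin(6)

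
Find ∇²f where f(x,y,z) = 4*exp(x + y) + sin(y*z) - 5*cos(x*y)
5*x**2*cos(x*y) - y**2*sin(y*z) + 5*y**2*cos(x*y) - z**2*sin(y*z) + 8*exp(x + y)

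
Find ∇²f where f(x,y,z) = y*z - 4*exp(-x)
-4*exp(-x)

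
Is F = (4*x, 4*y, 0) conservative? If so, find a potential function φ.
Yes, F is conservative. φ = 2*x**2 + 2*y**2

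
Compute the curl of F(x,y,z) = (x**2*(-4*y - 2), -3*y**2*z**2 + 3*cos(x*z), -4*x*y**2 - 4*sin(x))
(-8*x*y + 3*x*sin(x*z) + 6*y**2*z, 4*y**2 + 4*cos(x), 4*x**2 - 3*z*sin(x*z))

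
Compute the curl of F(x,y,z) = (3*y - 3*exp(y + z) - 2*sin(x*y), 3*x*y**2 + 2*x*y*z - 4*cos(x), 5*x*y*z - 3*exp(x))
(x*(-2*y + 5*z), -5*y*z + 3*exp(x) - 3*exp(y + z), 2*x*cos(x*y) + 3*y**2 + 2*y*z + 3*exp(y + z) + 4*sin(x) - 3)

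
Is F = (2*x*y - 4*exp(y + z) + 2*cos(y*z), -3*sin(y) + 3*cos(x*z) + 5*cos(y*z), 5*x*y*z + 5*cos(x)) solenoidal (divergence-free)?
No, ∇·F = 5*x*y + 2*y - 5*z*sin(y*z) - 3*cos(y)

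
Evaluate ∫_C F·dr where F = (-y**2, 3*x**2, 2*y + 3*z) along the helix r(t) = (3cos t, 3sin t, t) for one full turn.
6*pi**2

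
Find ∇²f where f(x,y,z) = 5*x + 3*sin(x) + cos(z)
-3*sin(x) - cos(z)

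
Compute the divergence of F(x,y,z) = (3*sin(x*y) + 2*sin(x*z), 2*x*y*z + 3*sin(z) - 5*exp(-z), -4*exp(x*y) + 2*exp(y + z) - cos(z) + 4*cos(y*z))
2*x*z - 4*y*sin(y*z) + 3*y*cos(x*y) + 2*z*cos(x*z) + 2*exp(y + z) + sin(z)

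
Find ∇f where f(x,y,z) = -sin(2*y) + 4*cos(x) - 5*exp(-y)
(-4*sin(x), -2*cos(2*y) + 5*exp(-y), 0)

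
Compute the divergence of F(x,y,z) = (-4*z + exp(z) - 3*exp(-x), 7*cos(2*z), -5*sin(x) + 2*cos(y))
3*exp(-x)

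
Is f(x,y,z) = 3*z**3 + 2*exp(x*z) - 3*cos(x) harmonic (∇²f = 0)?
No, ∇²f = 2*x**2*exp(x*z) + 2*z**2*exp(x*z) + 18*z + 3*cos(x)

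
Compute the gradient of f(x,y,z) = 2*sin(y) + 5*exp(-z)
(0, 2*cos(y), -5*exp(-z))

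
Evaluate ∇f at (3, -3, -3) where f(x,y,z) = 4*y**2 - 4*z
(0, -24, -4)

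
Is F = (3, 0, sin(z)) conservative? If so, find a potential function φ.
Yes, F is conservative. φ = 3*x - cos(z)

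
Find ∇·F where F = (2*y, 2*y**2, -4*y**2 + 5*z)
4*y + 5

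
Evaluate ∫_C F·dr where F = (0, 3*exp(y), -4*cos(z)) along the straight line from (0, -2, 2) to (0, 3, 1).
-4*sin(1) - 3*exp(-2) + 4*sin(2) + 3*exp(3)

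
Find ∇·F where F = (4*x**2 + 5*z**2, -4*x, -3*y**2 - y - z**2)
8*x - 2*z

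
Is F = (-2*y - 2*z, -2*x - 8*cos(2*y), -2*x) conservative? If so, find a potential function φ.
Yes, F is conservative. φ = -2*x*y - 2*x*z - 4*sin(2*y)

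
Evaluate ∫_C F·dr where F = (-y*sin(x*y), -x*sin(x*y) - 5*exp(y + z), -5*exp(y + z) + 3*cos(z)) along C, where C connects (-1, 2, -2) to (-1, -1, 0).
-5*exp(-1) - cos(2) + cos(1) + 3*sin(2) + 5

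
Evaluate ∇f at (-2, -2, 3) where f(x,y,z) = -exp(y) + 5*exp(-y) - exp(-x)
(exp(2), (-5*exp(4) - 1)*exp(-2), 0)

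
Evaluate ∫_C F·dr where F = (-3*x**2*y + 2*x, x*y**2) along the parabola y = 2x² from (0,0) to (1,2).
73/35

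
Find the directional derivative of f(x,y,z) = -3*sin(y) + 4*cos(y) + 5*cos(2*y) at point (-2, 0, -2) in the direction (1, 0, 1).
0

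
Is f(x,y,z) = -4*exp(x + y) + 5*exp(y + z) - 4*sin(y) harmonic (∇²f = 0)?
No, ∇²f = -8*exp(x + y) + 10*exp(y + z) + 4*sin(y)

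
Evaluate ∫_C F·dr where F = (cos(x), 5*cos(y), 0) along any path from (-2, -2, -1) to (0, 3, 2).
5*sin(3) + 6*sin(2)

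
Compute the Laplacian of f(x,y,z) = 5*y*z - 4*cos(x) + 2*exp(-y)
4*cos(x) + 2*exp(-y)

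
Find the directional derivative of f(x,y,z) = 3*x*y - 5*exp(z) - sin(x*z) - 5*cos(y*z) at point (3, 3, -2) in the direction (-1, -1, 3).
-sqrt(11)*(55*exp(2)*sin(6) + 15 + 11*exp(2)*cos(6) + 18*exp(2))*exp(-2)/11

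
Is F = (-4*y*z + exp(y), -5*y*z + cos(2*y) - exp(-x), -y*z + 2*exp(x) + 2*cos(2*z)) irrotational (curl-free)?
No, ∇×F = (5*y - z, -4*y - 2*exp(x), 4*z - exp(y) + exp(-x))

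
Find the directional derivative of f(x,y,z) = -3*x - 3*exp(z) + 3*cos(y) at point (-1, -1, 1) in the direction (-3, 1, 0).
3*sqrt(10)*(sin(1) + 3)/10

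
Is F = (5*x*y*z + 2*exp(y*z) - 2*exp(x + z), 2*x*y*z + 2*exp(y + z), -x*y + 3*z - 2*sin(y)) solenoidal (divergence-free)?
No, ∇·F = 2*x*z + 5*y*z - 2*exp(x + z) + 2*exp(y + z) + 3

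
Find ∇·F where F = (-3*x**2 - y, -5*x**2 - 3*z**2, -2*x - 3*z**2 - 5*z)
-6*x - 6*z - 5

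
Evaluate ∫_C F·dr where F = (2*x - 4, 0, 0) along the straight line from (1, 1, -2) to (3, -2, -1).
0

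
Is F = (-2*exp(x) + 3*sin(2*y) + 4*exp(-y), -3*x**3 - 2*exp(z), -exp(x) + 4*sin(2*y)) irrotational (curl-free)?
No, ∇×F = (2*exp(z) + 8*cos(2*y), exp(x), -9*x**2 - 6*cos(2*y) + 4*exp(-y))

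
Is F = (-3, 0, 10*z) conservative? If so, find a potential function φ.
Yes, F is conservative. φ = -3*x + 5*z**2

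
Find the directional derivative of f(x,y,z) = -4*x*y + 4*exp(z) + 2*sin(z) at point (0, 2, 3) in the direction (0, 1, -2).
-4*sqrt(5)*(cos(3) + 2*exp(3))/5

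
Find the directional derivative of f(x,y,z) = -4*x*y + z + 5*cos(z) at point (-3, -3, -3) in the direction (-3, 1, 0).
-12*sqrt(10)/5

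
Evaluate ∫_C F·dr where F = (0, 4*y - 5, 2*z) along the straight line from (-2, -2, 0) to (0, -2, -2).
4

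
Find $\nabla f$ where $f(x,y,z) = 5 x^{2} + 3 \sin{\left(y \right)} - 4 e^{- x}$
(10*x + 4*exp(-x), 3*cos(y), 0)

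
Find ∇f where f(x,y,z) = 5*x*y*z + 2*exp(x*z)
(z*(5*y + 2*exp(x*z)), 5*x*z, x*(5*y + 2*exp(x*z)))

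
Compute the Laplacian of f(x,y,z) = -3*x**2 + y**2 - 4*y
-4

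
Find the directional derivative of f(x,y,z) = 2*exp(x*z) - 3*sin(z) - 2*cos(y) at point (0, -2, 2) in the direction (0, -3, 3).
sqrt(2)*(-3*cos(2)/2 + sin(2))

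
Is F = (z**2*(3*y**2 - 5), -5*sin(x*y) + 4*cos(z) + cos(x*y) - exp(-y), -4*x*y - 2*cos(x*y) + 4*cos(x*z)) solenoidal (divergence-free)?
No, ∇·F = (-x*(sin(x*y) + 4*sin(x*z) + 5*cos(x*y))*exp(y) + 1)*exp(-y)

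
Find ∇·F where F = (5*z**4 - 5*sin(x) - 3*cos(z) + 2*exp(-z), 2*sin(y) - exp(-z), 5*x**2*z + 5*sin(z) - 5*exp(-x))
5*x**2 - 5*cos(x) + 2*cos(y) + 5*cos(z)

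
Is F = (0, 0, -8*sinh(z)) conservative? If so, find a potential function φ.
Yes, F is conservative. φ = -8*cosh(z)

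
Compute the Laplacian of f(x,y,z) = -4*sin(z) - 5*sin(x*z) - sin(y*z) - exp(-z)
5*x**2*sin(x*z) + y**2*sin(y*z) + 5*z**2*sin(x*z) + z**2*sin(y*z) + 4*sin(z) - exp(-z)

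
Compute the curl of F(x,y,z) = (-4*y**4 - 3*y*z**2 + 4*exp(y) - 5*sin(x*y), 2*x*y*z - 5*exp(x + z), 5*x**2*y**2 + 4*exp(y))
(10*x**2*y - 2*x*y + 4*exp(y) + 5*exp(x + z), 2*y*(-5*x*y - 3*z), 5*x*cos(x*y) + 16*y**3 + 2*y*z + 3*z**2 - 4*exp(y) - 5*exp(x + z))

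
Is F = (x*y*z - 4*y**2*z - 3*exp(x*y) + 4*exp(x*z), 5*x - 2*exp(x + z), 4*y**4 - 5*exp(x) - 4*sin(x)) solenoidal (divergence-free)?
No, ∇·F = y*z - 3*y*exp(x*y) + 4*z*exp(x*z)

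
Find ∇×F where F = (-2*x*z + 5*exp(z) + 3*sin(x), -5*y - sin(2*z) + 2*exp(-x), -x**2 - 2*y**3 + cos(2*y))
(-6*y**2 - 2*sin(2*y) + 2*cos(2*z), 5*exp(z), -2*exp(-x))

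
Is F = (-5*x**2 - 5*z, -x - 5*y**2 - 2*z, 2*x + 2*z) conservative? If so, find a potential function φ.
No, ∇×F = (2, -7, -1) ≠ 0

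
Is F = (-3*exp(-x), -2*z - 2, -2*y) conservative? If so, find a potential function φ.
Yes, F is conservative. φ = -2*y*z - 2*y + 3*exp(-x)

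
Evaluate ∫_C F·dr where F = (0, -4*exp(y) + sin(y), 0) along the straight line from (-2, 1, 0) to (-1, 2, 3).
-4*exp(2) - cos(2) + cos(1) + 4*E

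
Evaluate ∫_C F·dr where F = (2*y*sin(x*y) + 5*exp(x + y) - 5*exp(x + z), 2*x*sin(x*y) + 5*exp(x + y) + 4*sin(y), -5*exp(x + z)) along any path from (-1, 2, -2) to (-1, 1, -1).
-5*E - 6*cos(1) + 6*cos(2) - 5*exp(-2) + 5*exp(-3) + 5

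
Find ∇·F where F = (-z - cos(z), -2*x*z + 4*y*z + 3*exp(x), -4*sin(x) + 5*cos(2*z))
4*z - 10*sin(2*z)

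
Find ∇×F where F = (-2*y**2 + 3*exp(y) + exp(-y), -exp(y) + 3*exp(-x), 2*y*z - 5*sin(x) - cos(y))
(2*z + sin(y), 5*cos(x), 4*y - 3*exp(y) + exp(-y) - 3*exp(-x))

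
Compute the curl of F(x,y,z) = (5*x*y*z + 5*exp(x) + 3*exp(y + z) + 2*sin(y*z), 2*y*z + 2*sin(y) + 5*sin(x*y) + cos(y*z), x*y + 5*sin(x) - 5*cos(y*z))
(x + y*sin(y*z) - 2*y + 5*z*sin(y*z), 5*x*y + 2*y*cos(y*z) - y + 3*exp(y + z) - 5*cos(x), -5*x*z + 5*y*cos(x*y) - 2*z*cos(y*z) - 3*exp(y + z))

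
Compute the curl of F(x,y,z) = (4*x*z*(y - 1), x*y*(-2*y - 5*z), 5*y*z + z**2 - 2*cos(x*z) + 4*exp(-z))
(5*x*y + 5*z, 4*x*(y - 1) - 2*z*sin(x*z), -4*x*z - y*(2*y + 5*z))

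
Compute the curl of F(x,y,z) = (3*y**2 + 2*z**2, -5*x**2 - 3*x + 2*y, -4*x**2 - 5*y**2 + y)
(1 - 10*y, 8*x + 4*z, -10*x - 6*y - 3)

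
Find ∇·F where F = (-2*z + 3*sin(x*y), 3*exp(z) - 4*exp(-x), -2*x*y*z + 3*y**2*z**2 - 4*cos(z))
-2*x*y + 6*y**2*z + 3*y*cos(x*y) + 4*sin(z)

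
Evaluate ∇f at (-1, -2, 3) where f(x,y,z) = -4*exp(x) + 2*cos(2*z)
(-4*exp(-1), 0, -4*sin(6))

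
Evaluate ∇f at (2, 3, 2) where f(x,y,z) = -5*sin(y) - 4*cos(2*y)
(0, (-5 + 16*sin(3))*cos(3), 0)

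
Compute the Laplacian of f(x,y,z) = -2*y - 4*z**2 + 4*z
-8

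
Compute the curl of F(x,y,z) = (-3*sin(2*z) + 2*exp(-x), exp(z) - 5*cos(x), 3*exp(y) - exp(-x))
(3*exp(y) - exp(z), -6*cos(2*z) - exp(-x), 5*sin(x))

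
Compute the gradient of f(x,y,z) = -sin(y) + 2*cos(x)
(-2*sin(x), -cos(y), 0)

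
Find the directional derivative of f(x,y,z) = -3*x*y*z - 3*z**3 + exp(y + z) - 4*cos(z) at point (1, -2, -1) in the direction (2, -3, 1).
-sqrt(14)*(1 + 2*exp(3)*sin(1) + 12*exp(3))*exp(-3)/7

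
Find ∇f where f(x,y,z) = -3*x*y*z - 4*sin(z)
(-3*y*z, -3*x*z, -3*x*y - 4*cos(z))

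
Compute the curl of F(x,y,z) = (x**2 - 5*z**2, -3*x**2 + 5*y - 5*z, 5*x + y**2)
(2*y + 5, -10*z - 5, -6*x)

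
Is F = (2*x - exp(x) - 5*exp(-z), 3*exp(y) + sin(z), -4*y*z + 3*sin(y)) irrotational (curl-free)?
No, ∇×F = (-4*z + 3*cos(y) - cos(z), 5*exp(-z), 0)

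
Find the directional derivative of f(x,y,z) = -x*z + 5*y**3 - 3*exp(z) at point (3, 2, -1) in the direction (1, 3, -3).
sqrt(19)*(9 + 190*E)*exp(-1)/19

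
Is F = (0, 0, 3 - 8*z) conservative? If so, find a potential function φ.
Yes, F is conservative. φ = z*(3 - 4*z)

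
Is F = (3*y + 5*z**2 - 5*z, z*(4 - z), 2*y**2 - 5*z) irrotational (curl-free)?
No, ∇×F = (4*y + 2*z - 4, 10*z - 5, -3)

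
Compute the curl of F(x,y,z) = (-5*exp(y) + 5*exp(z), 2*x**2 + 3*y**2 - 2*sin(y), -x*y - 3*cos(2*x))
(-x, y + 5*exp(z) - 6*sin(2*x), 4*x + 5*exp(y))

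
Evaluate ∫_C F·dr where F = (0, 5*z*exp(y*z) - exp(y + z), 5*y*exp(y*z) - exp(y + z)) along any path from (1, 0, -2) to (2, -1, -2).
-5 - exp(-3) + exp(-2) + 5*exp(2)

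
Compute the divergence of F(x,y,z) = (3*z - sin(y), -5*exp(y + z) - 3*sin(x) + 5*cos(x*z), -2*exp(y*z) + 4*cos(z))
-2*y*exp(y*z) - 5*exp(y + z) - 4*sin(z)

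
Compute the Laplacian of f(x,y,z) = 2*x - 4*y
0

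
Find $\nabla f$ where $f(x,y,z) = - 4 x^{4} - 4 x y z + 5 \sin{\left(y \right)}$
(-16*x**3 - 4*y*z, -4*x*z + 5*cos(y), -4*x*y)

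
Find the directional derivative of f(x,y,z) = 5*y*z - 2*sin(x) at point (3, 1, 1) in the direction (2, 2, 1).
5 - 4*cos(3)/3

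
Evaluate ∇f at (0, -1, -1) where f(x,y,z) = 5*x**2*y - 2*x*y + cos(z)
(2, 0, sin(1))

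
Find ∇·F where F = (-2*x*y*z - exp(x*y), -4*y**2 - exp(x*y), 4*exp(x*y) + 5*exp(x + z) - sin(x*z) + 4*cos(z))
-x*exp(x*y) - x*cos(x*z) - 2*y*z - y*exp(x*y) - 8*y + 5*exp(x + z) - 4*sin(z)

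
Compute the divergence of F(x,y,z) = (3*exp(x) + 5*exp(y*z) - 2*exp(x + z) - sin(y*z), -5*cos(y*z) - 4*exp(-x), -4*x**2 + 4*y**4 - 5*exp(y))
5*z*sin(y*z) + 3*exp(x) - 2*exp(x + z)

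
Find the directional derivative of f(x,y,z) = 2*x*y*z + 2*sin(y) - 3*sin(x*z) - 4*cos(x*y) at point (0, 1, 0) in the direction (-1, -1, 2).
-sqrt(6)*cos(1)/3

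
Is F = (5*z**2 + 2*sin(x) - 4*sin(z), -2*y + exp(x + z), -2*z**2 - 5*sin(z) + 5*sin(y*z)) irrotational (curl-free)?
No, ∇×F = (5*z*cos(y*z) - exp(x + z), 10*z - 4*cos(z), exp(x + z))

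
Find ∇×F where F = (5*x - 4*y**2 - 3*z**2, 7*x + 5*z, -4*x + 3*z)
(-5, 4 - 6*z, 8*y + 7)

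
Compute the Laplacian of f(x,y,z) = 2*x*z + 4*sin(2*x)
-16*sin(2*x)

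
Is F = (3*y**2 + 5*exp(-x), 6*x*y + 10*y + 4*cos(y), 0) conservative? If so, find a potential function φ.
Yes, F is conservative. φ = 3*x*y**2 + 5*y**2 + 4*sin(y) - 5*exp(-x)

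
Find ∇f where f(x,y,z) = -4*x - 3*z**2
(-4, 0, -6*z)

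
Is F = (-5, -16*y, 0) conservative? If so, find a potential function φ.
Yes, F is conservative. φ = -5*x - 8*y**2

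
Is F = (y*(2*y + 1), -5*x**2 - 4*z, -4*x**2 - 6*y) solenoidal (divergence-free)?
Yes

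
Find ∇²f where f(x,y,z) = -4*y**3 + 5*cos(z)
-24*y - 5*cos(z)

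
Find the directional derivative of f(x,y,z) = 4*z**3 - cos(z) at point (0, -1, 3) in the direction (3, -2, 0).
0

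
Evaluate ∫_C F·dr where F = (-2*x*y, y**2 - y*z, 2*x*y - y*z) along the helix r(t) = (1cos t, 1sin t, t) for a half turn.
-3*pi/4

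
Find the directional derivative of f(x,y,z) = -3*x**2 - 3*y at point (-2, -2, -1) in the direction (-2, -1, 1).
-7*sqrt(6)/2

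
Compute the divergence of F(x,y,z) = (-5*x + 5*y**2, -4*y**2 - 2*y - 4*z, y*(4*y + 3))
-8*y - 7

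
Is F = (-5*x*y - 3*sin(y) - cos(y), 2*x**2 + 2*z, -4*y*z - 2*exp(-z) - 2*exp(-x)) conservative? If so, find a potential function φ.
No, ∇×F = (-4*z - 2, -2*exp(-x), 9*x - sin(y) + 3*cos(y)) ≠ 0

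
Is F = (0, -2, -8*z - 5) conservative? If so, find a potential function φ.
Yes, F is conservative. φ = -2*y - 4*z**2 - 5*z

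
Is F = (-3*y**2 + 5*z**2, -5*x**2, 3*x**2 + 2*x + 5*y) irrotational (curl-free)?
No, ∇×F = (5, -6*x + 10*z - 2, -10*x + 6*y)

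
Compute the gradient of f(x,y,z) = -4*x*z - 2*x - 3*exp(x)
(-4*z - 3*exp(x) - 2, 0, -4*x)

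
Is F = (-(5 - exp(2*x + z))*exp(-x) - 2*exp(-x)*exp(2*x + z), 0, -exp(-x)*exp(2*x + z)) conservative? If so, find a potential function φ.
Yes, F is conservative. φ = (5 - exp(2*x + z))*exp(-x)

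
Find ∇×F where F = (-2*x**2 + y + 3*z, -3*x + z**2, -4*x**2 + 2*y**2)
(4*y - 2*z, 8*x + 3, -4)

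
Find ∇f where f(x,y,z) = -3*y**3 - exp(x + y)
(-exp(x + y), -9*y**2 - exp(x + y), 0)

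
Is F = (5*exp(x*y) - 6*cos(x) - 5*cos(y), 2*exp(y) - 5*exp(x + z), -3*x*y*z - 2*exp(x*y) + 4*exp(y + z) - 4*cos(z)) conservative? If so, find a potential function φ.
No, ∇×F = (-3*x*z - 2*x*exp(x*y) + 5*exp(x + z) + 4*exp(y + z), y*(3*z + 2*exp(x*y)), -5*x*exp(x*y) - 5*exp(x + z) - 5*sin(y)) ≠ 0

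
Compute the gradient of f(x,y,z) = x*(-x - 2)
(-2*x - 2, 0, 0)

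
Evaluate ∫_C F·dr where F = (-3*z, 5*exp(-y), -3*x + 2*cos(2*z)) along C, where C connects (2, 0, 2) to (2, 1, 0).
-5*exp(-1) - sin(4) + 17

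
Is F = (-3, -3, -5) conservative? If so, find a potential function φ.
Yes, F is conservative. φ = -3*x - 3*y - 5*z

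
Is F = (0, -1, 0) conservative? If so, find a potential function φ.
Yes, F is conservative. φ = -y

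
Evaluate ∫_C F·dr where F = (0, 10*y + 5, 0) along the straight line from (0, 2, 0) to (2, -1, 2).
-30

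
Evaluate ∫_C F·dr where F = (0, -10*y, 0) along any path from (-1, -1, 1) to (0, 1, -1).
0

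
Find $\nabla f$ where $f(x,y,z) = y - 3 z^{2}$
(0, 1, -6*z)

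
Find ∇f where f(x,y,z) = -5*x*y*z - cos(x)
(-5*y*z + sin(x), -5*x*z, -5*x*y)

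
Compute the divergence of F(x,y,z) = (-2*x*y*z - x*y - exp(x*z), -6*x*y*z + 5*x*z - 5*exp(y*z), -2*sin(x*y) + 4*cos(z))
-6*x*z - 2*y*z - y - z*exp(x*z) - 5*z*exp(y*z) - 4*sin(z)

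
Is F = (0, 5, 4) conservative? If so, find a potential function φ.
Yes, F is conservative. φ = 5*y + 4*z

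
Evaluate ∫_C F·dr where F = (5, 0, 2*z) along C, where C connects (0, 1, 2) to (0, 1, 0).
-4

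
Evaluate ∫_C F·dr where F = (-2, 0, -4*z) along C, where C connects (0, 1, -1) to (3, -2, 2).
-12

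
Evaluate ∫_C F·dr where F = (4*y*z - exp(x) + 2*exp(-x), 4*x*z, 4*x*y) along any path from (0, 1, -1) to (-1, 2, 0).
-3*cosh(1) - sinh(1) + 3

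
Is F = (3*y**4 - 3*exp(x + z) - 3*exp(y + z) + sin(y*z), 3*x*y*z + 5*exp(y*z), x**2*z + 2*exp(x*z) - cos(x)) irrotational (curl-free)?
No, ∇×F = (y*(-3*x - 5*exp(y*z)), -2*x*z + y*cos(y*z) - 2*z*exp(x*z) - 3*exp(x + z) - 3*exp(y + z) - sin(x), -12*y**3 + 3*y*z - z*cos(y*z) + 3*exp(y + z))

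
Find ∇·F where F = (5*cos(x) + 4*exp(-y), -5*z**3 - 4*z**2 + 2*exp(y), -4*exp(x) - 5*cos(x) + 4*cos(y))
2*exp(y) - 5*sin(x)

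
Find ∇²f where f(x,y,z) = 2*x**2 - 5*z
4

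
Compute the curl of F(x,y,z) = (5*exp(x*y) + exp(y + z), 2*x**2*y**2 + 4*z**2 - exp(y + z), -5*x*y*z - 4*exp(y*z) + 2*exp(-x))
(-5*x*z - 4*z*exp(y*z) - 8*z + exp(y + z), 5*y*z + exp(y + z) + 2*exp(-x), 4*x*y**2 - 5*x*exp(x*y) - exp(y + z))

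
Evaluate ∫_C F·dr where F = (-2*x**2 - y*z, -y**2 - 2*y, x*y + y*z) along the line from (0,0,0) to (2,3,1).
-67/3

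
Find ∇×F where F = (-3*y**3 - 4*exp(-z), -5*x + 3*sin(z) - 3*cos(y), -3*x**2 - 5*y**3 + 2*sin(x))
(-15*y**2 - 3*cos(z), 6*x - 2*cos(x) + 4*exp(-z), 9*y**2 - 5)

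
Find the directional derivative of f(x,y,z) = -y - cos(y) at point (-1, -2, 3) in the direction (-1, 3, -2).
-3*sqrt(14)*(sin(2) + 1)/14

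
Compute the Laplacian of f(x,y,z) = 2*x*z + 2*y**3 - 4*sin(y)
12*y + 4*sin(y)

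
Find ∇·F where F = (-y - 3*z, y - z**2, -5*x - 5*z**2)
1 - 10*z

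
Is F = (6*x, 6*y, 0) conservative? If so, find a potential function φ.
Yes, F is conservative. φ = 3*x**2 + 3*y**2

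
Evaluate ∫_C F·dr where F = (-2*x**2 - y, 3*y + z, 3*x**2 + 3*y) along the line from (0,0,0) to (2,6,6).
416/3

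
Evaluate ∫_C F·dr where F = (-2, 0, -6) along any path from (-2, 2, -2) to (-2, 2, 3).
-30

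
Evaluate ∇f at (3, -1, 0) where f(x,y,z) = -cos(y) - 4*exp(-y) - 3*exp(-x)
(3*exp(-3), -sin(1) + 4*E, 0)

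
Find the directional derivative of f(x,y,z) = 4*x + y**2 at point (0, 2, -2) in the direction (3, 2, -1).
10*sqrt(14)/7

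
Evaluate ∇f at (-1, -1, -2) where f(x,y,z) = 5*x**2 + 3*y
(-10, 3, 0)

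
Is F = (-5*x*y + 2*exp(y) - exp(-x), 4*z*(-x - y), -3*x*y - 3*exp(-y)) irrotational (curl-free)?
No, ∇×F = (x + 4*y + 3*exp(-y), 3*y, 5*x - 4*z - 2*exp(y))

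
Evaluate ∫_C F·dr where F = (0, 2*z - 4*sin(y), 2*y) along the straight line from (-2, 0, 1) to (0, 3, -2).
-16 + 4*cos(3)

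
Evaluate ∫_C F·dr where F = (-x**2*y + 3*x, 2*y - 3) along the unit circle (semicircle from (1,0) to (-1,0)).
pi/8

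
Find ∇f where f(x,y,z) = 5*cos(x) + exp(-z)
(-5*sin(x), 0, -exp(-z))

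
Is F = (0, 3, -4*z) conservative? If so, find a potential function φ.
Yes, F is conservative. φ = 3*y - 2*z**2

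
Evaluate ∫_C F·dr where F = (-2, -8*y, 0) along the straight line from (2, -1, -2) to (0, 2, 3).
-8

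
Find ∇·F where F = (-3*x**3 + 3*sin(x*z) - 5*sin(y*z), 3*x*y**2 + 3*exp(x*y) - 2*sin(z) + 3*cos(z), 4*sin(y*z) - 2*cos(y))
-9*x**2 + 6*x*y + 3*x*exp(x*y) + 4*y*cos(y*z) + 3*z*cos(x*z)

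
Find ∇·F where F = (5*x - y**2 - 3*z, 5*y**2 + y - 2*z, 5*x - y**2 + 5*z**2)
10*y + 10*z + 6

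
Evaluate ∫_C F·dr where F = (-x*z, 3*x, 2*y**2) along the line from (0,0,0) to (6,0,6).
-72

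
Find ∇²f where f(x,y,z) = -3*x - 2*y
0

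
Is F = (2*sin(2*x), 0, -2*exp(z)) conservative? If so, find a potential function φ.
Yes, F is conservative. φ = -2*exp(z) - cos(2*x)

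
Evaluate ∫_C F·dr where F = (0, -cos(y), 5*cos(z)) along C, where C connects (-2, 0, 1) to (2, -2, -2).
-5*sin(1) - 4*sin(2)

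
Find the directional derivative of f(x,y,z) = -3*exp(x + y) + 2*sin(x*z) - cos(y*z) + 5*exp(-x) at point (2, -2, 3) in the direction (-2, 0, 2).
-2*cos(pi/4 + 6) + 5*sqrt(2)*exp(-2)/2 + 3*sqrt(2)/2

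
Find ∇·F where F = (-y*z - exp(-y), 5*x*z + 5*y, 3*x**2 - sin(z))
5 - cos(z)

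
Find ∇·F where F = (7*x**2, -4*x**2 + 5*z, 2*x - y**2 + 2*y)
14*x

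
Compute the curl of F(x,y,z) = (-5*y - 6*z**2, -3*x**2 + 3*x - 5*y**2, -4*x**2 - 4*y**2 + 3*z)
(-8*y, 8*x - 12*z, 8 - 6*x)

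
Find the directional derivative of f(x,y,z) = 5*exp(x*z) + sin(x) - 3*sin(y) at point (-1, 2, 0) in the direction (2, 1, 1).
sqrt(6)*(-5 + 2*cos(1) - 3*cos(2))/6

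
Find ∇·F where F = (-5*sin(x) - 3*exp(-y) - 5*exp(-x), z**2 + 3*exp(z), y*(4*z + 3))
4*y - 5*cos(x) + 5*exp(-x)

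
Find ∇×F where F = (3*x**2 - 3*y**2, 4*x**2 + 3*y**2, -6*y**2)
(-12*y, 0, 8*x + 6*y)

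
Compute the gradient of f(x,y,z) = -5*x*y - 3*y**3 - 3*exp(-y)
(-5*y, -5*x - 9*y**2 + 3*exp(-y), 0)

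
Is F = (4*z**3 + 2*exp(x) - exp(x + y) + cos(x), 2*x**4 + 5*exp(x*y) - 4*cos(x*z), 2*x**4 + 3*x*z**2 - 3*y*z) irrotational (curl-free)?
No, ∇×F = (-4*x*sin(x*z) - 3*z, -8*x**3 + 9*z**2, 8*x**3 + 5*y*exp(x*y) + 4*z*sin(x*z) + exp(x + y))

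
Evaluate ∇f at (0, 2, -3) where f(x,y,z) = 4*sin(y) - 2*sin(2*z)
(0, 4*cos(2), -4*cos(6))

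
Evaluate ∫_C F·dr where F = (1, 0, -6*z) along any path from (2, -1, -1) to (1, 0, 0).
2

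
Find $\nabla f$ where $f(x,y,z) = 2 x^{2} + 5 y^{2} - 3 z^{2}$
(4*x, 10*y, -6*z)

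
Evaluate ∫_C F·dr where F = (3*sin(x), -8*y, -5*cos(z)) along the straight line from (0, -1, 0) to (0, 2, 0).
-12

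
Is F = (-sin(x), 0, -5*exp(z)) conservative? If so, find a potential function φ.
Yes, F is conservative. φ = -5*exp(z) + cos(x)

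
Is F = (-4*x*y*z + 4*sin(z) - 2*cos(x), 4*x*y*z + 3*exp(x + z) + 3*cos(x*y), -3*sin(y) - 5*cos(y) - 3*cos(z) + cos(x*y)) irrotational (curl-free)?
No, ∇×F = (-4*x*y - x*sin(x*y) - 3*exp(x + z) + 5*sin(y) - 3*cos(y), -4*x*y + y*sin(x*y) + 4*cos(z), 4*x*z + 4*y*z - 3*y*sin(x*y) + 3*exp(x + z))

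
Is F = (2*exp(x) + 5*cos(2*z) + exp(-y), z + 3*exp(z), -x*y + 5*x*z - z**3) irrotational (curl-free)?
No, ∇×F = (-x - 3*exp(z) - 1, y - 5*z - 10*sin(2*z), exp(-y))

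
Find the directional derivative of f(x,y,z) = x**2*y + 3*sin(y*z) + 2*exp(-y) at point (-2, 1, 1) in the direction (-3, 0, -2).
6*sqrt(13)*(2 - cos(1))/13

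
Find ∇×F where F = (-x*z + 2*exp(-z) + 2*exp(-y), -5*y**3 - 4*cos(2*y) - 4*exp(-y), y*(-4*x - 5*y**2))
(-4*x - 15*y**2, -x + 4*y - 2*exp(-z), 2*exp(-y))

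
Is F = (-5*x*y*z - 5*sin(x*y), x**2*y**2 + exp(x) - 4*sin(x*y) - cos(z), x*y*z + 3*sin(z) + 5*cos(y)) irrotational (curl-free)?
No, ∇×F = (x*z - 5*sin(y) - sin(z), y*(-5*x - z), 2*x*y**2 + 5*x*z + 5*x*cos(x*y) - 4*y*cos(x*y) + exp(x))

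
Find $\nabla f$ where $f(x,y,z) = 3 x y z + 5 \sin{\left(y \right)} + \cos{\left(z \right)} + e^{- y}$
(3*y*z, 3*x*z + 5*cos(y) - exp(-y), 3*x*y - sin(z))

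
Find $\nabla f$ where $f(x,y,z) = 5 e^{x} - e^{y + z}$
(5*exp(x), -exp(y + z), -exp(y + z))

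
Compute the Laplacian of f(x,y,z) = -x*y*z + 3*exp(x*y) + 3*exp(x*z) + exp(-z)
(3*(x**2*exp(x*y) + x**2*exp(x*z) + y**2*exp(x*y) + z**2*exp(x*z))*exp(z) + 1)*exp(-z)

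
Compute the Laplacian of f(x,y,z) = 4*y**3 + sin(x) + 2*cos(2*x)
24*y - sin(x) - 8*cos(2*x)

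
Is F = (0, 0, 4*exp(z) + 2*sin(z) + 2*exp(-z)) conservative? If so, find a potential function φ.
Yes, F is conservative. φ = 4*exp(z) - 2*cos(z) - 2*exp(-z)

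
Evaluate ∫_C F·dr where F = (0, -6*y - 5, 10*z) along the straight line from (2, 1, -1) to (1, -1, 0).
5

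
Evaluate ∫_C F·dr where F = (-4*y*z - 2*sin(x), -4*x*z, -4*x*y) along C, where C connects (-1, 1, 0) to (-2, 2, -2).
-32 - 2*cos(1) + 2*cos(2)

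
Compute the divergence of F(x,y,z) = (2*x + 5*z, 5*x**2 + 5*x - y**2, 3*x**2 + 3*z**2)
-2*y + 6*z + 2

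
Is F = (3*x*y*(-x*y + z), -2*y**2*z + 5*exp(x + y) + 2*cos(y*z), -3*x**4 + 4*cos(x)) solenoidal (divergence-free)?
No, ∇·F = -6*x*y**2 - y*z - 2*z*sin(y*z) + 5*exp(x + y)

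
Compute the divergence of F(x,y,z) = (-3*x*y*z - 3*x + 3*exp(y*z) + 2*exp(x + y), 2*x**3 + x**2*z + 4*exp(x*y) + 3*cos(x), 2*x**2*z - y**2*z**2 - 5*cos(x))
2*x**2 + 4*x*exp(x*y) - 2*y**2*z - 3*y*z + 2*exp(x + y) - 3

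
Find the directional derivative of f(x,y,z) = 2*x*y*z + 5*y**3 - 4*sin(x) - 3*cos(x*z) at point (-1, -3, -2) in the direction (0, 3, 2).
sqrt(13)*(33 - 6*sin(2)/13)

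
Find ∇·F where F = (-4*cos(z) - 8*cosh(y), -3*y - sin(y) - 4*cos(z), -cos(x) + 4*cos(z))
-4*sin(z) - cos(y) - 3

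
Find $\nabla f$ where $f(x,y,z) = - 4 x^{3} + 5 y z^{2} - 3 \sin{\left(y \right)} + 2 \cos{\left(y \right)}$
(-12*x**2, 5*z**2 - 2*sin(y) - 3*cos(y), 10*y*z)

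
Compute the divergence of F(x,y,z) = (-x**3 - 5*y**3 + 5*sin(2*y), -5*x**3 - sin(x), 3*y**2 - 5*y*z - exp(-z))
-3*x**2 - 5*y + exp(-z)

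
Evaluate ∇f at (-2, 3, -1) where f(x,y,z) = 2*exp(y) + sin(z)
(0, 2*exp(3), cos(1))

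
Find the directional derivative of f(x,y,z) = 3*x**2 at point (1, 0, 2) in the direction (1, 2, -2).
2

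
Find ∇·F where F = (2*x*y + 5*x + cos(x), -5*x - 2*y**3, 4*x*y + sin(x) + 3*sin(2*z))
-6*y**2 + 2*y - sin(x) + 6*cos(2*z) + 5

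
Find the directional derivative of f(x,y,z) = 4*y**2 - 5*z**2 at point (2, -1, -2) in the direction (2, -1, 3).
34*sqrt(14)/7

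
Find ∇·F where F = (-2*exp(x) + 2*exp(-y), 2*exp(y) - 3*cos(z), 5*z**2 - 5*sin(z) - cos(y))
10*z - 2*exp(x) + 2*exp(y) - 5*cos(z)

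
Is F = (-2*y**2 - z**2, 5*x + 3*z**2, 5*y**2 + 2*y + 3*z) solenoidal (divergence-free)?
No, ∇·F = 3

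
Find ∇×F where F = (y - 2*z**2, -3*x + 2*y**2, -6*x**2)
(0, 12*x - 4*z, -4)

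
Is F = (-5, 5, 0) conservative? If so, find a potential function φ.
Yes, F is conservative. φ = -5*x + 5*y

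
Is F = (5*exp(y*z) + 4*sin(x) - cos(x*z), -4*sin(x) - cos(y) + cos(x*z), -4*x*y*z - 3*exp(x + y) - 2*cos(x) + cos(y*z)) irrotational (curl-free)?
No, ∇×F = (-4*x*z + x*sin(x*z) - z*sin(y*z) - 3*exp(x + y), x*sin(x*z) + 4*y*z + 5*y*exp(y*z) + 3*exp(x + y) - 2*sin(x), -5*z*exp(y*z) - z*sin(x*z) - 4*cos(x))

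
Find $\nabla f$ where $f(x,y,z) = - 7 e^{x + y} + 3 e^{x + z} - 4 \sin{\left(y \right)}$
(-7*exp(x + y) + 3*exp(x + z), -7*exp(x + y) - 4*cos(y), 3*exp(x + z))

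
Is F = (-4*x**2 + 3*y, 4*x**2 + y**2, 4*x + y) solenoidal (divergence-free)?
No, ∇·F = -8*x + 2*y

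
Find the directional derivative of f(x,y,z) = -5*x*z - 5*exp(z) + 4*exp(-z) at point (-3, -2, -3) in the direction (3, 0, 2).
sqrt(13)*(-18*cosh(3) + 2*sinh(3) + 75)/13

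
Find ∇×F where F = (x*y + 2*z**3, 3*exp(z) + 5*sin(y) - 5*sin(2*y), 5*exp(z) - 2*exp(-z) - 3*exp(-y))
(-3*exp(z) + 3*exp(-y), 6*z**2, -x)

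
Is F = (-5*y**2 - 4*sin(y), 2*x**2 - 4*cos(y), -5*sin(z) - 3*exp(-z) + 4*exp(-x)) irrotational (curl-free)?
No, ∇×F = (0, 4*exp(-x), 4*x + 10*y + 4*cos(y))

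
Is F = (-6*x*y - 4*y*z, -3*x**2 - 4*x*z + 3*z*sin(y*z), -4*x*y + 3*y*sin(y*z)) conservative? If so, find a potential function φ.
Yes, F is conservative. φ = -3*x**2*y - 4*x*y*z - 3*cos(y*z)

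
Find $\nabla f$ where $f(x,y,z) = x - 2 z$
(1, 0, -2)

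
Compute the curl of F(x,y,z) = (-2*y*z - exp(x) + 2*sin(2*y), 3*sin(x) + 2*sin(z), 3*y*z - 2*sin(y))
(3*z - 2*cos(y) - 2*cos(z), -2*y, 2*z + 3*cos(x) - 4*cos(2*y))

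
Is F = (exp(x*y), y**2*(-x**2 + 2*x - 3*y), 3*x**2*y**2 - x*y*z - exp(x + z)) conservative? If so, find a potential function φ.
No, ∇×F = (x*(6*x*y - z), -6*x*y**2 + y*z + exp(x + z), -x*exp(x*y) - 2*y**2*(x - 1)) ≠ 0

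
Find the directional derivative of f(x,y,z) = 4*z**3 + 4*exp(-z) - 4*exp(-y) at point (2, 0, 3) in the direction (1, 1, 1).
4*sqrt(3)*(-1 + 28*exp(3))*exp(-3)/3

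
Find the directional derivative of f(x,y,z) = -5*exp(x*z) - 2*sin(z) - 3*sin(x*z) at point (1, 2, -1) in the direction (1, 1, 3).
-2*sqrt(11)*(5 + 6*E*cos(1))*exp(-1)/11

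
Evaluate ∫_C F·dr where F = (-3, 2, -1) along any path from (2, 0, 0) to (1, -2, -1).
0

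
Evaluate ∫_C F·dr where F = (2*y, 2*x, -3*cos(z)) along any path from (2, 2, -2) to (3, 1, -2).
-2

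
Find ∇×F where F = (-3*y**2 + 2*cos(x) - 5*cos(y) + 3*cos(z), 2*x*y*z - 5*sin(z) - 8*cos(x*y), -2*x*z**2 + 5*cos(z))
(-2*x*y + 5*cos(z), 2*z**2 - 3*sin(z), 2*y*z + 8*y*sin(x*y) + 6*y - 5*sin(y))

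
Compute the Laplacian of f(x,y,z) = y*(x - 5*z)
0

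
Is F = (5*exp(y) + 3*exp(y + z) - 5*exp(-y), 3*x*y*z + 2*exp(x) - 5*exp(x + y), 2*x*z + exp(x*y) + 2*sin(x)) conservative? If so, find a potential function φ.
No, ∇×F = (x*(-3*y + exp(x*y)), -y*exp(x*y) - 2*z + 3*exp(y + z) - 2*cos(x), ((3*y*z + 2*exp(x) - 5*exp(y) - 5*exp(x + y) - 3*exp(y + z))*exp(y) - 5)*exp(-y)) ≠ 0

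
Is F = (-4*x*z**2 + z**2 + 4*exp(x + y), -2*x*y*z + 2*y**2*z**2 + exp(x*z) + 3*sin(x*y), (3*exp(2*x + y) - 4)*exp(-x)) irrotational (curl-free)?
No, ∇×F = (2*x*y - x*exp(x*z) - 4*y**2*z + 3*exp(x + y), -8*x*z + 2*z - 3*exp(x + y) - 4*exp(-x), -2*y*z + 3*y*cos(x*y) + z*exp(x*z) - 4*exp(x + y))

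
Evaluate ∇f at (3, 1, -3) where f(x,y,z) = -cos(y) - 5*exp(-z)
(0, sin(1), 5*exp(3))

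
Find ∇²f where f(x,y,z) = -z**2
-2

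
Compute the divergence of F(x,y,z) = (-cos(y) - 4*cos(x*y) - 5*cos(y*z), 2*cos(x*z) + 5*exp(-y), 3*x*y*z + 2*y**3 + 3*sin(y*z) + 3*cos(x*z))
3*x*y - 3*x*sin(x*z) + 4*y*sin(x*y) + 3*y*cos(y*z) - 5*exp(-y)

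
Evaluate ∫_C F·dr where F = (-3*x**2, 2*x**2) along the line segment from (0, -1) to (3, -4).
-45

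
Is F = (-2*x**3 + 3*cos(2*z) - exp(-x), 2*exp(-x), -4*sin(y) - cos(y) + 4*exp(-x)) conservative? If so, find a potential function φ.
No, ∇×F = (sin(y) - 4*cos(y), -6*sin(2*z) + 4*exp(-x), -2*exp(-x)) ≠ 0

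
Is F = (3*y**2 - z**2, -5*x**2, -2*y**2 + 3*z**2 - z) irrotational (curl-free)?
No, ∇×F = (-4*y, -2*z, -10*x - 6*y)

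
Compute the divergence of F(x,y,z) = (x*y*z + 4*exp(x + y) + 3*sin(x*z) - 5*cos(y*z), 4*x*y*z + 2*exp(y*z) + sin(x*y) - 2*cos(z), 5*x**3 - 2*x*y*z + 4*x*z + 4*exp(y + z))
-2*x*y + 4*x*z + x*cos(x*y) + 4*x + y*z + 2*z*exp(y*z) + 3*z*cos(x*z) + 4*exp(x + y) + 4*exp(y + z)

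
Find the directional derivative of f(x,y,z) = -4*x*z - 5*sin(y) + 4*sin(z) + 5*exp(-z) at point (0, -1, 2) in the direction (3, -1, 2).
sqrt(14)*((-24 + 5*cos(1))*exp(2) + 8*exp(2)*cos(2) - 10)*exp(-2)/14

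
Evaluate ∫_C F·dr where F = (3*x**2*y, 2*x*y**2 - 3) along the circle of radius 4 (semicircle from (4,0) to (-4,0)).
-32*pi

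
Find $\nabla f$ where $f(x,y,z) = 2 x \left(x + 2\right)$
(4*x + 4, 0, 0)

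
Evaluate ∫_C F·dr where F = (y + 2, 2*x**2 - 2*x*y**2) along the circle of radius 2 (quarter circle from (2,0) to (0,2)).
20/3 - 3*pi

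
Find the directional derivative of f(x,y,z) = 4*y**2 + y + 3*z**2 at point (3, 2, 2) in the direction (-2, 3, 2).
75*sqrt(17)/17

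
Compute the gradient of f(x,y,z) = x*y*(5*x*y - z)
(y*(10*x*y - z), x*(10*x*y - z), -x*y)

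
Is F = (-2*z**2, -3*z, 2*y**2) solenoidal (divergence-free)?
Yes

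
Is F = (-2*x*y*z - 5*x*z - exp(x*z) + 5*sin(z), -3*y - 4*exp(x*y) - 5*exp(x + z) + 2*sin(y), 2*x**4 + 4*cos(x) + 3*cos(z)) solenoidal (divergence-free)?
No, ∇·F = -4*x*exp(x*y) - 2*y*z - z*exp(x*z) - 5*z - 3*sin(z) + 2*cos(y) - 3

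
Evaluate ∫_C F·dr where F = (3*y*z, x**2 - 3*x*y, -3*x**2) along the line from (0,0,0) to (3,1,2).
-12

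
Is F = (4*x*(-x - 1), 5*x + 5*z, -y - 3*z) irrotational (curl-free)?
No, ∇×F = (-6, 0, 5)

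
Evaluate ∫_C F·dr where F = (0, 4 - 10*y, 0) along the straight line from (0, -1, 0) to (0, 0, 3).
9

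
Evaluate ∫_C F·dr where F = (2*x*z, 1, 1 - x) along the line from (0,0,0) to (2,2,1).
14/3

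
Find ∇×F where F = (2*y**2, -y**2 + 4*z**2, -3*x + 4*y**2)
(8*y - 8*z, 3, -4*y)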